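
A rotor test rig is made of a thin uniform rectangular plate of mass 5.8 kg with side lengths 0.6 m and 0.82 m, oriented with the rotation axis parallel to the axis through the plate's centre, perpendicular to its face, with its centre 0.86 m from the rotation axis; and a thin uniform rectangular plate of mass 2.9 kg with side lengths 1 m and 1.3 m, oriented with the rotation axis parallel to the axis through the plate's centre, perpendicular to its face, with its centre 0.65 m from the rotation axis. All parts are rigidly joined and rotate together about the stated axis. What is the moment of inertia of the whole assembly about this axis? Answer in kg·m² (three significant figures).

6.66

Rectangular plate: I_cm = (1/12)M(a²+b²) = (1/12)(5.8)[(0.6)² + (0.82)²] = 0.49899 kg·m²; centre at d = 0.86 m, so I = I_cm + Md² gives I = 0.49899 + (5.8)(0.86)² = 4.7887 kg·m².
Rectangular plate: I_cm = (1/12)M(a²+b²) = (1/12)(2.9)[(1)² + (1.3)²] = 0.65008 kg·m²; centre at d = 0.65 m, so I = I_cm + Md² gives I = 0.65008 + (2.9)(0.65)² = 1.8753 kg·m².
Total I = 4.7887 + 1.8753 = 6.664 kg·m².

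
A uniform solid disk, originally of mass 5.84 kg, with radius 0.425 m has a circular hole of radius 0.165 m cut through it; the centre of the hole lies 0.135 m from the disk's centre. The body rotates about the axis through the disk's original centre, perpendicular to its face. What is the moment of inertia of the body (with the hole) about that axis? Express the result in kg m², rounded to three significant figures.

Unpierced body about its centre: I₀ = (1/2)MR² = (1/2)(5.84)(0.425)² = 0.52742 kg m².
The removed disk has mass m = M·(r/R)² = (5.84)(0.165/0.425)² = 0.88024 kg (same uniform areal density).
Its moment of inertia about the rotation axis (parallel-axis theorem): I_hole = (1/2)mr² + md² = (1/2)(0.88024)(0.165)² + (0.88024)(0.135)² = 0.028025 kg m².
Treating the hole as negative mass, I = I₀ − I_hole = 0.52742 − 0.028025 = 0.4994 kg m².

0.499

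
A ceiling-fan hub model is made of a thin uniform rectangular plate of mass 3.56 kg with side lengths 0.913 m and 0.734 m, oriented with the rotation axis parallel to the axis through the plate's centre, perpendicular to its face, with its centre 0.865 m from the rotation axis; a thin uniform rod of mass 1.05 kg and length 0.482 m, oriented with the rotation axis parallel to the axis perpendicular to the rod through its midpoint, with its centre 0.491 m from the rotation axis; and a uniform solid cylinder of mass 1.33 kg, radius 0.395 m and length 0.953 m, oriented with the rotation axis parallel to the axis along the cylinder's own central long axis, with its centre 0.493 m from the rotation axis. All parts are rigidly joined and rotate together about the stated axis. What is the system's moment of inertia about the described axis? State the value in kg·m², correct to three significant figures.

Rectangular plate: I_cm = (1/12)M(a²+b²) = (1/12)(3.56)[(0.913)² + (0.734)²] = 0.40712 kg·m²; centre at d = 0.865 m, so the parallel axis theorem gives I = 0.40712 + (3.56)(0.865)² = 3.0708 kg·m².
Thin rod: I_cm = (1/12)ML² = (1/12)(1.05)(0.482)² = 0.020328 kg·m²; centre at d = 0.491 m, so the parallel axis theorem gives I = 0.020328 + (1.05)(0.491)² = 0.27346 kg·m².
Solid cylinder: I_cm = (1/2)MR² = (1/2)(1.33)(0.395)² = 0.10376 kg·m²; centre at d = 0.493 m, so the parallel axis theorem gives I = 0.10376 + (1.33)(0.493)² = 0.42701 kg·m².
Total I = 3.0708 + 0.27346 + 0.42701 = 3.7713 kg·m².

3.77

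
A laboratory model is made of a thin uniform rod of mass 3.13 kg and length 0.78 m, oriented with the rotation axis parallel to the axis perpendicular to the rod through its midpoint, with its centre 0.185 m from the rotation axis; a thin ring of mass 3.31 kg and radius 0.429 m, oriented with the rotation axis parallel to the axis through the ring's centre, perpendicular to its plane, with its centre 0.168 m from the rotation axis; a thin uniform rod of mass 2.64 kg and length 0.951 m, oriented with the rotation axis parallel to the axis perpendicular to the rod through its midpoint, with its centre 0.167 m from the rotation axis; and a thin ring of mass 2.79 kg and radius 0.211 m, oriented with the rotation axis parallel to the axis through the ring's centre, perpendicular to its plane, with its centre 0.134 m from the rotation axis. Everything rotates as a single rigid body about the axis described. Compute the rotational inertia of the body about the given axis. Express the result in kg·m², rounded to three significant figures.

1.42

Thin rod: I_cm = (1/12)ML² = (1/12)(3.13)(0.78)² = 0.15869 kg·m²; centre at d = 0.185 m, so I = I_cm + Md² gives I = 0.15869 + (3.13)(0.185)² = 0.26582 kg·m².
Thin ring: I_cm = MR² = (3.31)(0.429)² = 0.60918 kg·m²; centre at d = 0.168 m, so I = I_cm + Md² gives I = 0.60918 + (3.31)(0.168)² = 0.7026 kg·m².
Thin rod: I_cm = (1/12)ML² = (1/12)(2.64)(0.951)² = 0.19897 kg·m²; centre at d = 0.167 m, so I = I_cm + Md² gives I = 0.19897 + (2.64)(0.167)² = 0.2726 kg·m².
Thin ring: I_cm = MR² = (2.79)(0.211)² = 0.12421 kg·m²; centre at d = 0.134 m, so I = I_cm + Md² gives I = 0.12421 + (2.79)(0.134)² = 0.17431 kg·m².
Total I = 0.26582 + 0.7026 + 0.2726 + 0.17431 = 1.4153 kg·m².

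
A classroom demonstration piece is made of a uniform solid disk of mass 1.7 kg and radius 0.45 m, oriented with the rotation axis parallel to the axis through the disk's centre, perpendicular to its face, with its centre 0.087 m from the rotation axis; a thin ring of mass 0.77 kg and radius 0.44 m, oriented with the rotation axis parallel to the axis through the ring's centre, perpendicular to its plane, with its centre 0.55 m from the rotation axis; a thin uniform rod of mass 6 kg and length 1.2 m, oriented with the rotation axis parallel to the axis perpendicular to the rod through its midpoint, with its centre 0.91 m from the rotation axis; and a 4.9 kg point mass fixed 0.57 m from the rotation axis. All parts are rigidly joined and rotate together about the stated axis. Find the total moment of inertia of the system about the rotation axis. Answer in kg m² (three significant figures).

7.85

Solid disk: I_cm = (1/2)MR² = (1/2)(1.7)(0.45)² = 0.17213 kg m²; centre at d = 0.087 m, so the parallel axis theorem gives I = 0.17213 + (1.7)(0.087)² = 0.18499 kg m².
Thin ring: I_cm = MR² = (0.77)(0.44)² = 0.14907 kg m²; centre at d = 0.55 m, so the parallel axis theorem gives I = 0.14907 + (0.77)(0.55)² = 0.382 kg m².
Thin rod: I_cm = (1/12)ML² = (1/12)(6)(1.2)² = 0.72 kg m²; centre at d = 0.91 m, so the parallel axis theorem gives I = 0.72 + (6)(0.91)² = 5.6886 kg m².
Point mass: I_cm = 0; centre at d = 0.57 m, so the parallel axis theorem gives I = 0 + (4.9)(0.57)² = 1.592 kg m².
Total I = 0.18499 + 0.382 + 5.6886 + 1.592 = 7.8476 kg m².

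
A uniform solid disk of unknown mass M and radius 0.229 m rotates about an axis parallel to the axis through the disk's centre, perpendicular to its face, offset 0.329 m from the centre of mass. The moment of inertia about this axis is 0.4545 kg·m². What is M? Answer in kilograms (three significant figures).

3.38

I = I_cm + Md² = (1/2)MR² + Md² = M·[0.5·(0.229)² + (0.329)²] = M·0.13446.
So M = 0.4545 / 0.13446 = 3.3801 kg.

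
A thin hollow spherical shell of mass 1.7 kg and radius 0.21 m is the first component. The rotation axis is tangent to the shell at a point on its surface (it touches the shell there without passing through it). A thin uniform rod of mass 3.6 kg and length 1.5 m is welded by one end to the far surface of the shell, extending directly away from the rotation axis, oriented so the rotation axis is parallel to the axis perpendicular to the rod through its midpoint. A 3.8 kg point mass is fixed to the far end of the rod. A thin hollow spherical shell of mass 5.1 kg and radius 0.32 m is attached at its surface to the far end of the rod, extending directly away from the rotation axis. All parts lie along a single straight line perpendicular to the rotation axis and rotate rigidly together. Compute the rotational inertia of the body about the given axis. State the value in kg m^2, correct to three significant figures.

45.7

Spherical shell: I_cm = (2/3)MR² = (2/3)(1.7)(0.21)² = 0.04998 kg m^2; centre at d = 0.21 m, so I = I_cm + Md² gives I = 0.04998 + (1.7)(0.21)² = 0.12495 kg m^2.
Thin rod: I_cm = (1/12)ML² = (1/12)(3.6)(1.5)² = 0.675 kg m^2; centre at d = 0.21 + 0.21 + 0.75 = 1.17 m, so I = I_cm + Md² gives I = 0.675 + (3.6)(1.17)² = 5.603 kg m^2.
Point mass: I_cm = 0; centre at d = 0.21 + 0.21 + 0.75 + 0.75 = 1.92 m, so I = I_cm + Md² gives I = 0 + (3.8)(1.92)² = 14.008 kg m^2.
Spherical shell: I_cm = (2/3)MR² = (2/3)(5.1)(0.32)² = 0.34816 kg m^2; centre at d = 0.21 + 0.21 + 0.75 + 0.75 + 0.32 = 2.24 m, so I = I_cm + Md² gives I = 0.34816 + (5.1)(2.24)² = 25.938 kg m^2.
Total I = 0.12495 + 5.603 + 14.008 + 25.938 = 45.674 kg m^2.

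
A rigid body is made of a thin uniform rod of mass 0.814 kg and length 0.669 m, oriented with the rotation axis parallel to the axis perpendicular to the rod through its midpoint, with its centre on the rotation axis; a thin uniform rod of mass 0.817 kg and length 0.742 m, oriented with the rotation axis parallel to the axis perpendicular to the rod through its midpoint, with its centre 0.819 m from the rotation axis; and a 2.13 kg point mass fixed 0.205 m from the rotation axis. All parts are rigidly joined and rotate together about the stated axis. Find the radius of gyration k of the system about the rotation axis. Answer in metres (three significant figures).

0.433

Thin rod: I_cm = (1/12)ML² = (1/12)(0.814)(0.669)² = 0.03036 kg·m²; axis through the centre, so I = 0.03036 kg·m².
Thin rod: I_cm = (1/12)ML² = (1/12)(0.817)(0.742)² = 0.037484 kg·m²; centre at d = 0.819 m, so I = I_cm + Md² gives I = 0.037484 + (0.817)(0.819)² = 0.5855 kg·m².
Point mass: I_cm = 0; centre at d = 0.205 m, so I = I_cm + Md² gives I = 0 + (2.13)(0.205)² = 0.089513 kg·m².
Total I = 0.70537 kg·m²; total mass M = 3.761 kg.
k = √(I/M) = √(0.70537/3.761) = 0.43307 m.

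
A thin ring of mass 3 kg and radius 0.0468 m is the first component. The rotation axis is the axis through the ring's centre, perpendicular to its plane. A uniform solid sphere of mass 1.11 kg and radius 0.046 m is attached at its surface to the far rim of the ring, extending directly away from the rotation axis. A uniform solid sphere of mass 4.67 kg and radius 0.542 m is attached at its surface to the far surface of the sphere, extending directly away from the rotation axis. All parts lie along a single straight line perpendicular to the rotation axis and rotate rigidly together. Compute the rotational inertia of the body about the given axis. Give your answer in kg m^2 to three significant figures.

2.73

Thin ring: I_cm = MR² = (3)(0.0468)² = 0.0065707 kg m^2; axis through the centre, so I = 0.0065707 kg m^2.
Solid sphere: I_cm = (2/5)MR² = (2/5)(1.11)(0.046)² = 0.0009395 kg m^2; centre at d = 0.0468 + 0.046 = 0.0928 m, so I = I_cm + Md² gives I = 0.0009395 + (1.11)(0.0928)² = 0.010499 kg m^2.
Solid sphere: I_cm = (2/5)MR² = (2/5)(4.67)(0.542)² = 0.54875 kg m^2; centre at d = 0.0468 + 0.046 + 0.046 + 0.542 = 0.6808 m, so I = I_cm + Md² gives I = 0.54875 + (4.67)(0.6808)² = 2.7132 kg m^2.
Total I = 0.0065707 + 0.010499 + 2.7132 = 2.7303 kg m^2.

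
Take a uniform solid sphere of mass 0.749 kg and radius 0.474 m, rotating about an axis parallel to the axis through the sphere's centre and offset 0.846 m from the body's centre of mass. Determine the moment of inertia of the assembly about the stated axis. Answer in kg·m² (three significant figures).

I_cm = (2/5)MR² = (2/5)(0.749)(0.474)² = 0.067313 kg·m²; centre at d = 0.846 m, so the parallel axis theorem gives I = 0.067313 + (0.749)(0.846)² = 0.60338 kg·m².

0.603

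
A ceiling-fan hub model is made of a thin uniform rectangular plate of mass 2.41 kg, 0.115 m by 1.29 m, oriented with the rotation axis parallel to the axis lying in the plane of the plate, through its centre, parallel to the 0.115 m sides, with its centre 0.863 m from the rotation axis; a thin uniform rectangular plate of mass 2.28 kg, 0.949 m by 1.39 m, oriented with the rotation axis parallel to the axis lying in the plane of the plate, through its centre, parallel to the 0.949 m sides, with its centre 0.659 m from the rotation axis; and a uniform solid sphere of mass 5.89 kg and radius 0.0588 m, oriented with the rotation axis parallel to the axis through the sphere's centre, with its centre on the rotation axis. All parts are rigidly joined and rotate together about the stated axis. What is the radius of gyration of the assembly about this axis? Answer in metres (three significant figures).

Rectangular plate: I_cm = (1/12)Mb² = (1/12)(2.41)(1.29)² = 0.33421 kg m^2; centre at d = 0.863 m, so the parallel axis theorem gives I = 0.33421 + (2.41)(0.863)² = 2.1291 kg m^2.
Rectangular plate: I_cm = (1/12)Mb² = (1/12)(2.28)(1.39)² = 0.3671 kg m^2; centre at d = 0.659 m, so the parallel axis theorem gives I = 0.3671 + (2.28)(0.659)² = 1.3573 kg m^2.
Solid sphere: I_cm = (2/5)MR² = (2/5)(5.89)(0.0588)² = 0.0081457 kg m^2; axis through the centre, so I = 0.0081457 kg m^2.
Total I = 3.4945 kg m^2; total mass M = 10.58 kg.
k = √(I/M) = √(3.4945/10.58) = 0.57471 m.

0.575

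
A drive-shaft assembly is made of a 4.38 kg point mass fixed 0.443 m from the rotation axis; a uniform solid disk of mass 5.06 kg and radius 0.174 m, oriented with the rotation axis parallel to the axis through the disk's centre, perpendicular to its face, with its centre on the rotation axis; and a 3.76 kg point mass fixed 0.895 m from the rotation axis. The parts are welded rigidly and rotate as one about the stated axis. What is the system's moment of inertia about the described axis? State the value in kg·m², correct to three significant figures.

Point mass: I_cm = 0; centre at d = 0.443 m, so I = I_cm + Md² gives I = 0 + (4.38)(0.443)² = 0.85957 kg·m².
Solid disk: I_cm = (1/2)MR² = (1/2)(5.06)(0.174)² = 0.076598 kg·m²; axis through the centre, so I = 0.076598 kg·m².
Point mass: I_cm = 0; centre at d = 0.895 m, so I = I_cm + Md² gives I = 0 + (3.76)(0.895)² = 3.0119 kg·m².
Total I = 0.85957 + 0.076598 + 3.0119 = 3.948 kg·m².

3.95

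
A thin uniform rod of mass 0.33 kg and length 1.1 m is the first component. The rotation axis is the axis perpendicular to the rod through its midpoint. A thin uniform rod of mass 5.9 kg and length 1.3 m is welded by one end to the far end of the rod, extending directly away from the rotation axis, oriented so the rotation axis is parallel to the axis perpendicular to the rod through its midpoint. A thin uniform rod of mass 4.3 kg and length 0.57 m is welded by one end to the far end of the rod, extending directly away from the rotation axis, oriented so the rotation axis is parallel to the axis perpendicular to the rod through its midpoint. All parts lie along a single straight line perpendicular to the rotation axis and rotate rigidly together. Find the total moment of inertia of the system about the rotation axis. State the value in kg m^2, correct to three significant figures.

Thin rod: I_cm = (1/12)ML² = (1/12)(0.33)(1.1)² = 0.033275 kg m^2; axis through the centre, so I = 0.033275 kg m^2.
Thin rod: I_cm = (1/12)ML² = (1/12)(5.9)(1.3)² = 0.83092 kg m^2; centre at d = 0.55 + 0.65 = 1.2 m, so the parallel axis theorem gives I = 0.83092 + (5.9)(1.2)² = 9.3269 kg m^2.
Thin rod: I_cm = (1/12)ML² = (1/12)(4.3)(0.57)² = 0.11642 kg m^2; centre at d = 0.55 + 0.65 + 0.65 + 0.285 = 2.135 m, so the parallel axis theorem gives I = 0.11642 + (4.3)(2.135)² = 19.717 kg m^2.
Total I = 0.033275 + 9.3269 + 19.717 = 29.077 kg m^2.

29.1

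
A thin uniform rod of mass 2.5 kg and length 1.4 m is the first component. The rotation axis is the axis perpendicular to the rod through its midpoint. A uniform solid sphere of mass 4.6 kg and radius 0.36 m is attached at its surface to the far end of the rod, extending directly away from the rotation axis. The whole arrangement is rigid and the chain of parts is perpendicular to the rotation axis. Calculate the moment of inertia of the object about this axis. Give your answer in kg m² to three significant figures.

Thin rod: I_cm = (1/12)ML² = (1/12)(2.5)(1.4)² = 0.40833 kg m²; axis through the centre, so I = 0.40833 kg m².
Solid sphere: I_cm = (2/5)MR² = (2/5)(4.6)(0.36)² = 0.23846 kg m²; centre at d = 0.7 + 0.36 = 1.06 m, so the parallel axis theorem gives I = 0.23846 + (4.6)(1.06)² = 5.407 kg m².
Total I = 0.40833 + 5.407 = 5.8154 kg m².

5.82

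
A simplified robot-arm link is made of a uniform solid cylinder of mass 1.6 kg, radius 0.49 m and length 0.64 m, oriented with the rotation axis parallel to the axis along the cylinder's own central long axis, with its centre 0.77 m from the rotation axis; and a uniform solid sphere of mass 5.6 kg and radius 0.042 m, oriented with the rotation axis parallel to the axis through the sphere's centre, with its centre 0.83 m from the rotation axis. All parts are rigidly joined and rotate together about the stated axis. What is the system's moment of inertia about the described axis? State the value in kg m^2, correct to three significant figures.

Solid cylinder: I_cm = (1/2)MR² = (1/2)(1.6)(0.49)² = 0.19208 kg m^2; centre at d = 0.77 m, so the parallel axis theorem gives I = 0.19208 + (1.6)(0.77)² = 1.1407 kg m^2.
Solid sphere: I_cm = (2/5)MR² = (2/5)(5.6)(0.042)² = 0.0039514 kg m^2; centre at d = 0.83 m, so the parallel axis theorem gives I = 0.0039514 + (5.6)(0.83)² = 3.8618 kg m^2.
Total I = 1.1407 + 3.8618 = 5.0025 kg m^2.

5.00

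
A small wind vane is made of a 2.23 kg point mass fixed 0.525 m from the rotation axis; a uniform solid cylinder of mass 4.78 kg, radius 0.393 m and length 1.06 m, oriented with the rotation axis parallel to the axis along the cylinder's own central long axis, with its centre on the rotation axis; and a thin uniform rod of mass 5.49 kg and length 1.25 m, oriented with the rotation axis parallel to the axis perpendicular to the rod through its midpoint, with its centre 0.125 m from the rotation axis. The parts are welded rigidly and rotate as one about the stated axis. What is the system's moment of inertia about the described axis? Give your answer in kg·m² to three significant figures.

1.78

Point mass: I_cm = 0; centre at d = 0.525 m, so the parallel axis theorem gives I = 0 + (2.23)(0.525)² = 0.61464 kg·m².
Solid cylinder: I_cm = (1/2)MR² = (1/2)(4.78)(0.393)² = 0.36913 kg·m²; axis through the centre, so I = 0.36913 kg·m².
Thin rod: I_cm = (1/12)ML² = (1/12)(5.49)(1.25)² = 0.71484 kg·m²; centre at d = 0.125 m, so the parallel axis theorem gives I = 0.71484 + (5.49)(0.125)² = 0.80063 kg·m².
Total I = 0.61464 + 0.36913 + 0.80063 = 1.7844 kg·m².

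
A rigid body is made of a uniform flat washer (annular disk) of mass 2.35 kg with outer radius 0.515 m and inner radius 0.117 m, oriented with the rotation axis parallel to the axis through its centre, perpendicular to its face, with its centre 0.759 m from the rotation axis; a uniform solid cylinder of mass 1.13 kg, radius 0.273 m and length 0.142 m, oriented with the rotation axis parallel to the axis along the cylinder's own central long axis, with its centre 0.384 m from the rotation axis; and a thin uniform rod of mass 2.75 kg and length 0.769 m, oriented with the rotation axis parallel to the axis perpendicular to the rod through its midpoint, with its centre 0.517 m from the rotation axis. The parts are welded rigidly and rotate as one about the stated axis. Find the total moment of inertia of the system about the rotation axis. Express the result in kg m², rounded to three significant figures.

Annular disk: I_cm = (1/2)M(R²+r²) = (1/2)(2.35)[(0.515)² + (0.117)²] = 0.32772 kg m²; centre at d = 0.759 m, so I = I_cm + Md² gives I = 0.32772 + (2.35)(0.759)² = 1.6815 kg m².
Solid cylinder: I_cm = (1/2)MR² = (1/2)(1.13)(0.273)² = 0.042109 kg m²; centre at d = 0.384 m, so I = I_cm + Md² gives I = 0.042109 + (1.13)(0.384)² = 0.20873 kg m².
Thin rod: I_cm = (1/12)ML² = (1/12)(2.75)(0.769)² = 0.13552 kg m²; centre at d = 0.517 m, so I = I_cm + Md² gives I = 0.13552 + (2.75)(0.517)² = 0.87056 kg m².
Total I = 1.6815 + 0.20873 + 0.87056 = 2.7608 kg m².

2.76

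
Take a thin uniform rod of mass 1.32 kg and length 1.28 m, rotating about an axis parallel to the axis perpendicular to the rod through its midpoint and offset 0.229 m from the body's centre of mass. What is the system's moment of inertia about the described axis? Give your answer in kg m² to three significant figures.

0.249

I_cm = (1/12)ML² = (1/12)(1.32)(1.28)² = 0.18022 kg m²; centre at d = 0.229 m, so the parallel axis theorem gives I = 0.18022 + (1.32)(0.229)² = 0.24945 kg m².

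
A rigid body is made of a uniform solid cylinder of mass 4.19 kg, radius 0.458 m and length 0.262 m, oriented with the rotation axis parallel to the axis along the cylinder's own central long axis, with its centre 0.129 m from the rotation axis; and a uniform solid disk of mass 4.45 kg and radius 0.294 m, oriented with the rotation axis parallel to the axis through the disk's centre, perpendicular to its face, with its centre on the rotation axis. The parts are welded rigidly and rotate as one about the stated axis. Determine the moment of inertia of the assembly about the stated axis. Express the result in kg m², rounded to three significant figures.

Solid cylinder: I_cm = (1/2)MR² = (1/2)(4.19)(0.458)² = 0.43946 kg m²; centre at d = 0.129 m, so the parallel axis theorem gives I = 0.43946 + (4.19)(0.129)² = 0.50918 kg m².
Solid disk: I_cm = (1/2)MR² = (1/2)(4.45)(0.294)² = 0.19232 kg m²; axis through the centre, so I = 0.19232 kg m².
Total I = 0.50918 + 0.19232 = 0.7015 kg m².

0.702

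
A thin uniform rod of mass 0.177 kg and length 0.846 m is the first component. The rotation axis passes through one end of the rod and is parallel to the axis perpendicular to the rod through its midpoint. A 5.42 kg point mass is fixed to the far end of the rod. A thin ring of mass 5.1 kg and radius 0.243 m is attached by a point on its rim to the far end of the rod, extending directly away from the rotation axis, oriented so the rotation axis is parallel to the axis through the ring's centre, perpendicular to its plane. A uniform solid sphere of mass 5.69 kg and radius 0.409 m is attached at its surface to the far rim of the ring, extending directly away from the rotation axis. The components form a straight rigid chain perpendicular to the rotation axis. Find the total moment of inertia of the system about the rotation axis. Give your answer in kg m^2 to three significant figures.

Thin rod: I_cm = (1/12)ML² = (1/12)(0.177)(0.846)² = 0.010557 kg m^2; centre at d = 0.423 m, so the parallel axis theorem gives I = 0.010557 + (0.177)(0.423)² = 0.042227 kg m^2.
Point mass: I_cm = 0; centre at d = 0.423 + 0.423 = 0.846 m, so the parallel axis theorem gives I = 0 + (5.42)(0.846)² = 3.8792 kg m^2.
Thin ring: I_cm = MR² = (5.1)(0.243)² = 0.30115 kg m^2; centre at d = 0.423 + 0.423 + 0.243 = 1.089 m, so the parallel axis theorem gives I = 0.30115 + (5.1)(1.089)² = 6.3493 kg m^2.
Solid sphere: I_cm = (2/5)MR² = (2/5)(5.69)(0.409)² = 0.38073 kg m^2; centre at d = 0.423 + 0.423 + 0.243 + 0.243 + 0.409 = 1.741 m, so the parallel axis theorem gives I = 0.38073 + (5.69)(1.741)² = 17.628 kg m^2.
Total I = 0.042227 + 3.8792 + 6.3493 + 17.628 = 27.898 kg m^2.

27.9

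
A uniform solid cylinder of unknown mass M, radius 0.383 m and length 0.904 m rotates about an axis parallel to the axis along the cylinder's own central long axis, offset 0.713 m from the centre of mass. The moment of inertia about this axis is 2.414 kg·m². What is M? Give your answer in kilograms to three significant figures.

I = I_cm + Md² = (1/2)MR² + Md² = M·[0.5·(0.383)² + (0.713)²] = M·0.58171.
So M = 2.414 / 0.58171 = 4.1498 kg.

4.15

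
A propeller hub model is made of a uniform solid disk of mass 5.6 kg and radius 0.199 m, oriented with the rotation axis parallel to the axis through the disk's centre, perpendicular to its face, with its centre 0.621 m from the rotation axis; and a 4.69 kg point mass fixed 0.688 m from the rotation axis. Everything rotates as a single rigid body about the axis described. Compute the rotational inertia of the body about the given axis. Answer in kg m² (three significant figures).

Solid disk: I_cm = (1/2)MR² = (1/2)(5.6)(0.199)² = 0.11088 kg m²; centre at d = 0.621 m, so the parallel axis theorem gives I = 0.11088 + (5.6)(0.621)² = 2.2705 kg m².
Point mass: I_cm = 0; centre at d = 0.688 m, so the parallel axis theorem gives I = 0 + (4.69)(0.688)² = 2.22 kg m².
Total I = 2.2705 + 2.22 = 4.4905 kg m².

4.49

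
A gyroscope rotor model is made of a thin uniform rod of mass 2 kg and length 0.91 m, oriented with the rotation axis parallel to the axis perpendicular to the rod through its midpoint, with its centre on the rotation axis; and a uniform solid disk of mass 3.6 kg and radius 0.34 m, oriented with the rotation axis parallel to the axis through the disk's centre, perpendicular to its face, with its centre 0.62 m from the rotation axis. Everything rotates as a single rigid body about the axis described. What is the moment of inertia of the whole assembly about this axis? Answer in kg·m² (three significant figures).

Thin rod: I_cm = (1/12)ML² = (1/12)(2)(0.91)² = 0.13802 kg·m²; axis through the centre, so I = 0.13802 kg·m².
Solid disk: I_cm = (1/2)MR² = (1/2)(3.6)(0.34)² = 0.20808 kg·m²; centre at d = 0.62 m, so the parallel axis theorem gives I = 0.20808 + (3.6)(0.62)² = 1.5919 kg·m².
Total I = 0.13802 + 1.5919 = 1.7299 kg·m².

1.73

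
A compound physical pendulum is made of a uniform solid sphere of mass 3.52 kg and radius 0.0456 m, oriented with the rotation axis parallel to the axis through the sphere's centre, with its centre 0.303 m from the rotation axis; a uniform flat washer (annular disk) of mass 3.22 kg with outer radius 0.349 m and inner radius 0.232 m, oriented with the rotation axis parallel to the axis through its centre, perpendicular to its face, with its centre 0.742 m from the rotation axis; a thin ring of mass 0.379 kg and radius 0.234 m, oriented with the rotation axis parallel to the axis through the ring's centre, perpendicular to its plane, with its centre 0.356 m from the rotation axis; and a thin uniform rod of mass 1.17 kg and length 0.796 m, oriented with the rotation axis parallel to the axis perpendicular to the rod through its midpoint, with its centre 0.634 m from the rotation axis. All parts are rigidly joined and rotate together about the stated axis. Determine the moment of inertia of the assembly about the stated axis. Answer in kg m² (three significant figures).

Solid sphere: I_cm = (2/5)MR² = (2/5)(3.52)(0.0456)² = 0.0029277 kg m²; centre at d = 0.303 m, so the parallel axis theorem gives I = 0.0029277 + (3.52)(0.303)² = 0.3261 kg m².
Annular disk: I_cm = (1/2)M(R²+r²) = (1/2)(3.22)[(0.349)² + (0.232)²] = 0.28276 kg m²; centre at d = 0.742 m, so the parallel axis theorem gives I = 0.28276 + (3.22)(0.742)² = 2.0556 kg m².
Thin ring: I_cm = MR² = (0.379)(0.234)² = 0.020753 kg m²; centre at d = 0.356 m, so the parallel axis theorem gives I = 0.020753 + (0.379)(0.356)² = 0.068785 kg m².
Thin rod: I_cm = (1/12)ML² = (1/12)(1.17)(0.796)² = 0.061778 kg m²; centre at d = 0.634 m, so the parallel axis theorem gives I = 0.061778 + (1.17)(0.634)² = 0.53207 kg m².
Total I = 0.3261 + 2.0556 + 0.068785 + 0.53207 = 2.9825 kg m².

2.98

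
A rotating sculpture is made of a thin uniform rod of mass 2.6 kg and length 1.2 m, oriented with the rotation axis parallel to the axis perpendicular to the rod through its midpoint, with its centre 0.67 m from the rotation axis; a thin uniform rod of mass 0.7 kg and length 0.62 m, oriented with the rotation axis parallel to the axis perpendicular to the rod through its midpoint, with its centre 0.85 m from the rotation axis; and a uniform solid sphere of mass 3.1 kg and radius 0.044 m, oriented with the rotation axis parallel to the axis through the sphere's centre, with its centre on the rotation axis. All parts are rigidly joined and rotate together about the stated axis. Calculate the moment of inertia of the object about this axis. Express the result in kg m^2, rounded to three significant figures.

2.01

Thin rod: I_cm = (1/12)ML² = (1/12)(2.6)(1.2)² = 0.312 kg m^2; centre at d = 0.67 m, so the parallel axis theorem gives I = 0.312 + (2.6)(0.67)² = 1.4791 kg m^2.
Thin rod: I_cm = (1/12)ML² = (1/12)(0.7)(0.62)² = 0.022423 kg m^2; centre at d = 0.85 m, so the parallel axis theorem gives I = 0.022423 + (0.7)(0.85)² = 0.52817 kg m^2.
Solid sphere: I_cm = (2/5)MR² = (2/5)(3.1)(0.044)² = 0.0024006 kg m^2; axis through the centre, so I = 0.0024006 kg m^2.
Total I = 1.4791 + 0.52817 + 0.0024006 = 2.0097 kg m^2.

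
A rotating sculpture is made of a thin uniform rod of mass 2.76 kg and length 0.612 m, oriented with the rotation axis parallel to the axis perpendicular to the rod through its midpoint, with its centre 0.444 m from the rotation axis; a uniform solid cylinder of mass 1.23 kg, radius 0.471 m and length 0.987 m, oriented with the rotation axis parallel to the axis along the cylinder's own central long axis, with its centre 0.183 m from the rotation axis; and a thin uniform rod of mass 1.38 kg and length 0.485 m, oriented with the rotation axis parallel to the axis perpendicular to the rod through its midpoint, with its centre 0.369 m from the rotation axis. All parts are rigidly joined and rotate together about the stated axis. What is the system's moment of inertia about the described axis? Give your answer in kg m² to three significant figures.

Thin rod: I_cm = (1/12)ML² = (1/12)(2.76)(0.612)² = 0.086145 kg m²; centre at d = 0.444 m, so the parallel axis theorem gives I = 0.086145 + (2.76)(0.444)² = 0.63024 kg m².
Solid cylinder: I_cm = (1/2)MR² = (1/2)(1.23)(0.471)² = 0.13643 kg m²; centre at d = 0.183 m, so the parallel axis theorem gives I = 0.13643 + (1.23)(0.183)² = 0.17762 kg m².
Thin rod: I_cm = (1/12)ML² = (1/12)(1.38)(0.485)² = 0.027051 kg m²; centre at d = 0.369 m, so the parallel axis theorem gives I = 0.027051 + (1.38)(0.369)² = 0.21495 kg m².
Total I = 0.63024 + 0.17762 + 0.21495 = 1.0228 kg m².

1.02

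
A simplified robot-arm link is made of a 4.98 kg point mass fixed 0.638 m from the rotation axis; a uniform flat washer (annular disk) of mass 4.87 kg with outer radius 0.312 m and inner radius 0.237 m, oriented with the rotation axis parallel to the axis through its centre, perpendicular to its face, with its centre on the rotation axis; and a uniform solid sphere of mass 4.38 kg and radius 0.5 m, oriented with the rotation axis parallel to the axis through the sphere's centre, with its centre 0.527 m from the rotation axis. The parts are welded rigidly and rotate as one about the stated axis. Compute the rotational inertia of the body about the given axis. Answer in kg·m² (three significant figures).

4.06

Point mass: I_cm = 0; centre at d = 0.638 m, so I = I_cm + Md² gives I = 0 + (4.98)(0.638)² = 2.0271 kg·m².
Annular disk: I_cm = (1/2)M(R²+r²) = (1/2)(4.87)[(0.312)² + (0.237)²] = 0.3738 kg·m²; axis through the centre, so I = 0.3738 kg·m².
Solid sphere: I_cm = (2/5)MR² = (2/5)(4.38)(0.5)² = 0.438 kg·m²; centre at d = 0.527 m, so I = I_cm + Md² gives I = 0.438 + (4.38)(0.527)² = 1.6545 kg·m².
Total I = 2.0271 + 0.3738 + 1.6545 = 4.0553 kg·m².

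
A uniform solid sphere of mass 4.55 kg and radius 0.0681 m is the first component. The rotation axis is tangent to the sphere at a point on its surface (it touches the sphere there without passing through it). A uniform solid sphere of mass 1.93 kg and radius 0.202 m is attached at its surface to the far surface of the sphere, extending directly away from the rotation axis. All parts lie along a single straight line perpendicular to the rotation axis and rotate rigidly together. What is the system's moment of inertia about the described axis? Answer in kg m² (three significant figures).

0.282

Solid sphere: I_cm = (2/5)MR² = (2/5)(4.55)(0.0681)² = 0.0084405 kg m²; centre at d = 0.0681 m, so the parallel axis theorem gives I = 0.0084405 + (4.55)(0.0681)² = 0.029542 kg m².
Solid sphere: I_cm = (2/5)MR² = (2/5)(1.93)(0.202)² = 0.031501 kg m²; centre at d = 0.0681 + 0.0681 + 0.202 = 0.3382 m, so the parallel axis theorem gives I = 0.031501 + (1.93)(0.3382)² = 0.25225 kg m².
Total I = 0.029542 + 0.25225 = 0.28179 kg m².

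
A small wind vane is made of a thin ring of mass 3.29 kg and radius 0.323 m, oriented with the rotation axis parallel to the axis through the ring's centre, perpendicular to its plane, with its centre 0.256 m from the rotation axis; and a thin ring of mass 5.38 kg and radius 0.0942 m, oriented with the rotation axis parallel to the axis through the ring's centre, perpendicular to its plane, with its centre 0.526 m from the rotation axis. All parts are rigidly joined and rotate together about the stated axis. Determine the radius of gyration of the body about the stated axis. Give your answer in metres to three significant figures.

Thin ring: I_cm = MR² = (3.29)(0.323)² = 0.34324 kg m^2; centre at d = 0.256 m, so I = I_cm + Md² gives I = 0.34324 + (3.29)(0.256)² = 0.55886 kg m^2.
Thin ring: I_cm = MR² = (5.38)(0.0942)² = 0.04774 kg m^2; centre at d = 0.526 m, so I = I_cm + Md² gives I = 0.04774 + (5.38)(0.526)² = 1.5363 kg m^2.
Total I = 2.0951 kg m^2; total mass M = 8.67 kg.
k = √(I/M) = √(2.0951/8.67) = 0.49158 m.

0.492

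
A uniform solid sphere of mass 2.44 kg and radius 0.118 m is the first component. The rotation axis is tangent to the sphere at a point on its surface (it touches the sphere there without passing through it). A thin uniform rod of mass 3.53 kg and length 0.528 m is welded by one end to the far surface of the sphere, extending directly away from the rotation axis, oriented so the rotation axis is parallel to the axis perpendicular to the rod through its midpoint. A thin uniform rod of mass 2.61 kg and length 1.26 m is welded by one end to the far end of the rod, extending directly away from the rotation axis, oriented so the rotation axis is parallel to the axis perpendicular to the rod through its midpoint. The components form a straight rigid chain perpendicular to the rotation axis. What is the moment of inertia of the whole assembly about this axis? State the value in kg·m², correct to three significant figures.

Solid sphere: I_cm = (2/5)MR² = (2/5)(2.44)(0.118)² = 0.01359 kg·m²; centre at d = 0.118 m, so the parallel axis theorem gives I = 0.01359 + (2.44)(0.118)² = 0.047564 kg·m².
Thin rod: I_cm = (1/12)ML² = (1/12)(3.53)(0.528)² = 0.082009 kg·m²; centre at d = 0.118 + 0.118 + 0.264 = 0.5 m, so the parallel axis theorem gives I = 0.082009 + (3.53)(0.5)² = 0.96451 kg·m².
Thin rod: I_cm = (1/12)ML² = (1/12)(2.61)(1.26)² = 0.3453 kg·m²; centre at d = 0.118 + 0.118 + 0.264 + 0.264 + 0.63 = 1.394 m, so the parallel axis theorem gives I = 0.3453 + (2.61)(1.394)² = 5.4171 kg·m².
Total I = 0.047564 + 0.96451 + 5.4171 = 6.4292 kg·m².

6.43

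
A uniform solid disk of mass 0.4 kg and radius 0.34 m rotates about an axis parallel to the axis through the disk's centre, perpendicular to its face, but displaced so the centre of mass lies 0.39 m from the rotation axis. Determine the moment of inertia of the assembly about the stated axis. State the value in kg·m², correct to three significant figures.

0.0840

I_cm = (1/2)MR² = (1/2)(0.4)(0.34)² = 0.02312 kg·m²; centre at d = 0.39 m, so I = I_cm + Md² gives I = 0.02312 + (0.4)(0.39)² = 0.08396 kg·m².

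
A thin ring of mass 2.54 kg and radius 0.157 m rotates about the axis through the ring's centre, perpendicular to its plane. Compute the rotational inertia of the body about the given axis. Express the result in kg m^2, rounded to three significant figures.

I_cm = MR² = (2.54)(0.157)² = 0.062608 kg m^2; axis through the centre, so I = 0.062608 kg m^2.

0.0626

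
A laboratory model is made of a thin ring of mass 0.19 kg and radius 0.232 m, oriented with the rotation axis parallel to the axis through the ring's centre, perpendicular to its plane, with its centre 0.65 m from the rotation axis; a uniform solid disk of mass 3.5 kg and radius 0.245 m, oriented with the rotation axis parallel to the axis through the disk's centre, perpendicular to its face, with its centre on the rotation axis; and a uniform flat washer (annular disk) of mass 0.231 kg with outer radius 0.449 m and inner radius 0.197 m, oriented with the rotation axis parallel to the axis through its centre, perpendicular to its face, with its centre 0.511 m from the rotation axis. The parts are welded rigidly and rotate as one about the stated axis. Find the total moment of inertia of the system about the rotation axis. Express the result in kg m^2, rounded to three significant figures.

Thin ring: I_cm = MR² = (0.19)(0.232)² = 0.010227 kg m^2; centre at d = 0.65 m, so the parallel axis theorem gives I = 0.010227 + (0.19)(0.65)² = 0.090502 kg m^2.
Solid disk: I_cm = (1/2)MR² = (1/2)(3.5)(0.245)² = 0.10504 kg m^2; axis through the centre, so I = 0.10504 kg m^2.
Annular disk: I_cm = (1/2)M(R²+r²) = (1/2)(0.231)[(0.449)² + (0.197)²] = 0.027767 kg m^2; centre at d = 0.511 m, so the parallel axis theorem gives I = 0.027767 + (0.231)(0.511)² = 0.088086 kg m^2.
Total I = 0.090502 + 0.10504 + 0.088086 = 0.28363 kg m^2.

0.284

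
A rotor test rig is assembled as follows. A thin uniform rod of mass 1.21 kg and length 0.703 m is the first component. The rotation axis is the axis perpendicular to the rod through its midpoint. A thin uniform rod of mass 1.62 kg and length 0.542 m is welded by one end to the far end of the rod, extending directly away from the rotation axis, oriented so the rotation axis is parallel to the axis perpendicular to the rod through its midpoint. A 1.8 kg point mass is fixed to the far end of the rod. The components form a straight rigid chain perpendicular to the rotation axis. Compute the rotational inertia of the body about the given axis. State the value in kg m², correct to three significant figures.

2.15

Thin rod: I_cm = (1/12)ML² = (1/12)(1.21)(0.703)² = 0.049833 kg m²; axis through the centre, so I = 0.049833 kg m².
Thin rod: I_cm = (1/12)ML² = (1/12)(1.62)(0.542)² = 0.039658 kg m²; centre at d = 0.3515 + 0.271 = 0.6225 m, so the parallel axis theorem gives I = 0.039658 + (1.62)(0.6225)² = 0.66742 kg m².
Point mass: I_cm = 0; centre at d = 0.3515 + 0.271 + 0.271 = 0.8935 m, so the parallel axis theorem gives I = 0 + (1.8)(0.8935)² = 1.437 kg m².
Total I = 0.049833 + 0.66742 + 1.437 = 2.1543 kg m².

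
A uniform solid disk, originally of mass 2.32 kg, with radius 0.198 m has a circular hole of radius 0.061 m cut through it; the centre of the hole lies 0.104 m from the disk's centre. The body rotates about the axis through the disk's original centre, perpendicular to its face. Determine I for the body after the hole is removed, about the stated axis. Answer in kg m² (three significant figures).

0.0427

Unpierced body about its centre: I₀ = (1/2)MR² = (1/2)(2.32)(0.198)² = 0.045477 kg m².
The removed disk has mass m = M·(r/R)² = (2.32)(0.061/0.198)² = 0.2202 kg (same uniform areal density).
Its moment of inertia about the rotation axis (parallel-axis theorem): I_hole = (1/2)mr² + md² = (1/2)(0.2202)(0.061)² + (0.2202)(0.104)² = 0.0027914 kg m².
Treating the hole as negative mass, I = I₀ − I_hole = 0.045477 − 0.0027914 = 0.042685 kg m².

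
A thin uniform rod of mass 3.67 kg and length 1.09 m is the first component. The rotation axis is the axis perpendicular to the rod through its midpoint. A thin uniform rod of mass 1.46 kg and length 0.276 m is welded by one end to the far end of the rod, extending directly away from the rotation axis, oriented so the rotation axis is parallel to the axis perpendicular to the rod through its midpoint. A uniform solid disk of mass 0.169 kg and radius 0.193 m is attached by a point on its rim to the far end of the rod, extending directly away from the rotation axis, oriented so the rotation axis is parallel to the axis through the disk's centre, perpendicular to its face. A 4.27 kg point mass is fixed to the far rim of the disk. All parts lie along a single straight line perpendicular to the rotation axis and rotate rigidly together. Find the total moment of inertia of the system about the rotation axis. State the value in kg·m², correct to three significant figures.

7.45

Thin rod: I_cm = (1/12)ML² = (1/12)(3.67)(1.09)² = 0.36336 kg·m²; axis through the centre, so I = 0.36336 kg·m².
Thin rod: I_cm = (1/12)ML² = (1/12)(1.46)(0.276)² = 0.0092681 kg·m²; centre at d = 0.545 + 0.138 = 0.683 m, so I = I_cm + Md² gives I = 0.0092681 + (1.46)(0.683)² = 0.69034 kg·m².
Solid disk: I_cm = (1/2)MR² = (1/2)(0.169)(0.193)² = 0.0031475 kg·m²; centre at d = 0.545 + 0.138 + 0.138 + 0.193 = 1.014 m, so I = I_cm + Md² gives I = 0.0031475 + (0.169)(1.014)² = 0.17691 kg·m².
Point mass: I_cm = 0; centre at d = 0.545 + 0.138 + 0.138 + 0.193 + 0.193 = 1.207 m, so I = I_cm + Md² gives I = 0 + (4.27)(1.207)² = 6.2207 kg·m².
Total I = 0.36336 + 0.69034 + 0.17691 + 6.2207 = 7.4514 kg·m².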